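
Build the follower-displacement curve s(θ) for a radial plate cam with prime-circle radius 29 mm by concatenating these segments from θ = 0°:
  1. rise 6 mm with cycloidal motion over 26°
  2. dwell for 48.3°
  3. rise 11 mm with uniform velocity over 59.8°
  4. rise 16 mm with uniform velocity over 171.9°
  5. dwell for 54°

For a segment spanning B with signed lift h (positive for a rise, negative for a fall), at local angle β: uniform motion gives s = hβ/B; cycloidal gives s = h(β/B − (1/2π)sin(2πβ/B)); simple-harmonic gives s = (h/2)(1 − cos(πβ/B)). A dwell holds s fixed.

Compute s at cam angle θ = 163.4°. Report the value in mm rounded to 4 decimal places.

seg 1 [0°–26°] cycloidal, h=6: full span → s += 6 → s = 6.0000
seg 2 [26°–74.3°] dwell: s stays 6.0000
seg 3 [74.3°–134.1°] uniform, h=11: full span → s += 11 → s = 17.0000
seg 4 [134.1°–306°] uniform, h=16: θ=163.4° here. β=29.3, B=171.9. 16·29.3/171.9 = 2.7272 → s = 19.7272

19.7272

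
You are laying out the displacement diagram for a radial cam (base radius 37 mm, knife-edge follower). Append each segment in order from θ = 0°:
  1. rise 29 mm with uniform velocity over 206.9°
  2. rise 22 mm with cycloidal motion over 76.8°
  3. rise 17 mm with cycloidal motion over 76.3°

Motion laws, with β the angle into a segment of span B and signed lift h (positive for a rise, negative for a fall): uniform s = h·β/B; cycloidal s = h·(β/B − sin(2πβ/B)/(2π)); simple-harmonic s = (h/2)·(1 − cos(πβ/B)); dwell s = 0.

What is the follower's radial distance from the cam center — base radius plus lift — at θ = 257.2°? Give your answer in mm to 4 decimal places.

seg 1 [0°–206.9°] uniform, h=29: full span → s += 29 → s = 29.0000
seg 2 [206.9°–283.7°] cycloidal, h=22: θ=257.2° here. β=50.3, B=76.8. 22·(0.6549 − sin(2π·0.6549)/(2π)) = 17.3042 → s = 46.3042
radial distance = base radius + s = 37 + 46.3042 = 83.3042

83.3042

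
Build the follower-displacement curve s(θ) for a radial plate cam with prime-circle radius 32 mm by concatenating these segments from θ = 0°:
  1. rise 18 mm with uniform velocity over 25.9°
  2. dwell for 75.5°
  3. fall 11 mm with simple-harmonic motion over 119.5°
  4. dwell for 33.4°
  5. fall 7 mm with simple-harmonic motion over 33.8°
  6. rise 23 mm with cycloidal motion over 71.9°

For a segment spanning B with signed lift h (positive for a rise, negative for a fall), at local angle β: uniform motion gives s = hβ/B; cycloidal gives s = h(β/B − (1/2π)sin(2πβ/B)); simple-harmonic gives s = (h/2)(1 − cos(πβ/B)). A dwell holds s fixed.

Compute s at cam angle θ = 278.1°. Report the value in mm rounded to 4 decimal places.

seg 1 [0°–25.9°] uniform, h=18: full span → s += 18 → s = 18.0000
seg 2 [25.9°–101.4°] dwell: s stays 18.0000
seg 3 [101.4°–220.9°] simple-harmonic, h=-11: full span → s += -11 → s = 7.0000
seg 4 [220.9°–254.3°] dwell: s stays 7.0000
seg 5 [254.3°–288.1°] simple-harmonic, h=-7: θ=278.1° here. β=23.8, B=33.8. -7/2·(1 − cos(π·0.7041)) = -5.5939 → s = 1.4061

1.4061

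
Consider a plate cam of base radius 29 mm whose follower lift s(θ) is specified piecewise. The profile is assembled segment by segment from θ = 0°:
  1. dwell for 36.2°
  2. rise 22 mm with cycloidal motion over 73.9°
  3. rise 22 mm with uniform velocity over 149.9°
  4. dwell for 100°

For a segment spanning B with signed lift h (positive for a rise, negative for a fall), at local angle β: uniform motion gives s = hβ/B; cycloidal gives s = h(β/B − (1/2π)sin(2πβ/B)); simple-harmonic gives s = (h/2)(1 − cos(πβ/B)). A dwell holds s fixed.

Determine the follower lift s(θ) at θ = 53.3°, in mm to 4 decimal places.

seg 1 [0°–36.2°] dwell: s stays 0.0000
seg 2 [36.2°–110.1°] cycloidal, h=22: θ=53.3° here. β=17.1, B=73.9. 22·(0.2314 − sin(2π·0.2314)/(2π)) = 1.6132 → s = 1.6132

1.6132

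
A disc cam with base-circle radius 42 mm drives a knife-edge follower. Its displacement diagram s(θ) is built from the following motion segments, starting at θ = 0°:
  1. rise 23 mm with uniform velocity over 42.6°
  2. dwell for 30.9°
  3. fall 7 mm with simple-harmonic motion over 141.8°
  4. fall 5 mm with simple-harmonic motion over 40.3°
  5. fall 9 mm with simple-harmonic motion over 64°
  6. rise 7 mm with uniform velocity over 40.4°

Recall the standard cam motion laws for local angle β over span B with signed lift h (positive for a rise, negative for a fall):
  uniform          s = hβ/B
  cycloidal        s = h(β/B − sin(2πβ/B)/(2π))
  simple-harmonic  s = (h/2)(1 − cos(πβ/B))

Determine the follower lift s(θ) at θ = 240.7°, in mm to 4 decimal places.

seg 1 [0°–42.6°] uniform, h=23: full span → s += 23 → s = 23.0000
seg 2 [42.6°–73.5°] dwell: s stays 23.0000
seg 3 [73.5°–215.3°] simple-harmonic, h=-7: full span → s += -7 → s = 16.0000
seg 4 [215.3°–255.6°] simple-harmonic, h=-5: θ=240.7° here. β=25.4, B=40.3. -5/2·(1 − cos(π·0.6303)) = -3.4948 → s = 12.5052

12.5052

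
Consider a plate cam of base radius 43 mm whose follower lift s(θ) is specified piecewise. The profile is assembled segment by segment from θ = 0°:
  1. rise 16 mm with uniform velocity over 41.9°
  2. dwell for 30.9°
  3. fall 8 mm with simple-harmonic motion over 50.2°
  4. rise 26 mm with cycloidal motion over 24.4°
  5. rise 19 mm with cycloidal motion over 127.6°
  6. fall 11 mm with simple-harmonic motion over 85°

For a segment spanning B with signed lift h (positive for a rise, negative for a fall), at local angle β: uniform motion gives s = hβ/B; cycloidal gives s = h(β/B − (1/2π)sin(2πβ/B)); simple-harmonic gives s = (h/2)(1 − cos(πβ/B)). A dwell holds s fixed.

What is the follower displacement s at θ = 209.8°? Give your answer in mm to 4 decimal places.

seg 1 [0°–41.9°] uniform, h=16: full span → s += 16 → s = 16.0000
seg 2 [41.9°–72.8°] dwell: s stays 16.0000
seg 3 [72.8°–123°] simple-harmonic, h=-8: full span → s += -8 → s = 8.0000
seg 4 [123°–147.4°] cycloidal, h=26: full span → s += 26 → s = 34.0000
seg 5 [147.4°–275°] cycloidal, h=19: θ=209.8° here. β=62.4, B=127.6. 19·(0.4890 − sin(2π·0.4890)/(2π)) = 9.0832 → s = 43.0832

43.0832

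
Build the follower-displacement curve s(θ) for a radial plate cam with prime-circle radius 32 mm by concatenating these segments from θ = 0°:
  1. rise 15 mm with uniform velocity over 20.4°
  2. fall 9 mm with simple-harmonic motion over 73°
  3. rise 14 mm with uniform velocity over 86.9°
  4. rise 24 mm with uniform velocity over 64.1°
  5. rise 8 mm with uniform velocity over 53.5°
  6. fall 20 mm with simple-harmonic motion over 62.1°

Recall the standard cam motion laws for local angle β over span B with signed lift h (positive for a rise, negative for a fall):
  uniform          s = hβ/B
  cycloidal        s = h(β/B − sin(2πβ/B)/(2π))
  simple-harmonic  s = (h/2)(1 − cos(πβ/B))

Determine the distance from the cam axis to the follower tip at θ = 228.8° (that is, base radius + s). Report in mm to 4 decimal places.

seg 1 [0°–20.4°] uniform, h=15: full span → s += 15 → s = 15.0000
seg 2 [20.4°–93.4°] simple-harmonic, h=-9: full span → s += -9 → s = 6.0000
seg 3 [93.4°–180.3°] uniform, h=14: full span → s += 14 → s = 20.0000
seg 4 [180.3°–244.4°] uniform, h=24: θ=228.8° here. β=48.5, B=64.1. 24·48.5/64.1 = 18.1591 → s = 38.1591
radial distance = base radius + s = 32 + 38.1591 = 70.1591

70.1591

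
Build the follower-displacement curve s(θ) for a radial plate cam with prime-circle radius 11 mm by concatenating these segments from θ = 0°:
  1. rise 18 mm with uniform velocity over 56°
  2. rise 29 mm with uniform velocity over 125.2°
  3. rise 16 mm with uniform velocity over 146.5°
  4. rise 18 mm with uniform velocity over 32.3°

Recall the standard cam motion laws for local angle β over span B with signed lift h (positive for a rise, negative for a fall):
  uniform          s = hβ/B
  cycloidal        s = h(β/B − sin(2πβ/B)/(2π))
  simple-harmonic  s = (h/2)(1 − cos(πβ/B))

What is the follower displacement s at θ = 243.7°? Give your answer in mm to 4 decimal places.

seg 1 [0°–56°] uniform, h=18: full span → s += 18 → s = 18.0000
seg 2 [56°–181.2°] uniform, h=29: full span → s += 29 → s = 47.0000
seg 3 [181.2°–327.7°] uniform, h=16: θ=243.7° here. β=62.5, B=146.5. 16·62.5/146.5 = 6.8259 → s = 53.8259

53.8259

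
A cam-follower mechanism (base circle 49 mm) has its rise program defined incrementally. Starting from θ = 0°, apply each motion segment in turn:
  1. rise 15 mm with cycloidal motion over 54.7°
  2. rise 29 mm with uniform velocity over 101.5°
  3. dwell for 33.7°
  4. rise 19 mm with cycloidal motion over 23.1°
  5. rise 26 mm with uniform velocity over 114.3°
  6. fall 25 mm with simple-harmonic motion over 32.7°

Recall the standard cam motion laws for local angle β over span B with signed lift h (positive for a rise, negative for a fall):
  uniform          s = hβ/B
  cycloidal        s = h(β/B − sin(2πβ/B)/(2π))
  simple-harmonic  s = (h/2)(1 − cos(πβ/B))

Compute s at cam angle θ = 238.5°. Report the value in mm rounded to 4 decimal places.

seg 1 [0°–54.7°] cycloidal, h=15: full span → s += 15 → s = 15.0000
seg 2 [54.7°–156.2°] uniform, h=29: full span → s += 29 → s = 44.0000
seg 3 [156.2°–189.9°] dwell: s stays 44.0000
seg 4 [189.9°–213°] cycloidal, h=19: full span → s += 19 → s = 63.0000
seg 5 [213°–327.3°] uniform, h=26: θ=238.5° here. β=25.5, B=114.3. 26·25.5/114.3 = 5.8005 → s = 68.8005

68.8005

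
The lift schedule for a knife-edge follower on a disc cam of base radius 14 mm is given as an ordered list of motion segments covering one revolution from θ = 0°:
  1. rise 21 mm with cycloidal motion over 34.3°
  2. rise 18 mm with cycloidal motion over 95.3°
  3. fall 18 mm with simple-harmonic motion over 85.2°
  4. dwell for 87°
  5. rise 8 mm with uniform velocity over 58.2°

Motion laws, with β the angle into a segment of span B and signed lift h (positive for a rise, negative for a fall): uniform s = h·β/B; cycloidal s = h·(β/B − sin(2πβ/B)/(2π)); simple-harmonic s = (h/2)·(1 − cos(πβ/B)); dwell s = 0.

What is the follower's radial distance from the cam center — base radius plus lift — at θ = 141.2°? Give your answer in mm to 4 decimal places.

seg 1 [0°–34.3°] cycloidal, h=21: full span → s += 21 → s = 21.0000
seg 2 [34.3°–129.6°] cycloidal, h=18: full span → s += 18 → s = 39.0000
seg 3 [129.6°–214.8°] simple-harmonic, h=-18: θ=141.2° here. β=11.6, B=85.2. -18/2·(1 − cos(π·0.1362)) = -0.8108 → s = 38.1892
radial distance = base radius + s = 14 + 38.1892 = 52.1892

52.1892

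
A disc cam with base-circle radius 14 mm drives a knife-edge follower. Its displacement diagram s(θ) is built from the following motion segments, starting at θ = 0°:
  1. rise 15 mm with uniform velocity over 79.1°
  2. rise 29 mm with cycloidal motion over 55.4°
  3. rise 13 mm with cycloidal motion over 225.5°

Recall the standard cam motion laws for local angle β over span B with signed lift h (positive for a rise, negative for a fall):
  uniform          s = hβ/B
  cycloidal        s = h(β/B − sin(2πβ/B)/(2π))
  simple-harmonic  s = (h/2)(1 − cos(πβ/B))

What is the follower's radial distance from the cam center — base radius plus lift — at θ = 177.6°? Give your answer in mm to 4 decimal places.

seg 1 [0°–79.1°] uniform, h=15: full span → s += 15 → s = 15.0000
seg 2 [79.1°–134.5°] cycloidal, h=29: full span → s += 29 → s = 44.0000
seg 3 [134.5°–360°] cycloidal, h=13: θ=177.6° here. β=43.1, B=225.5. 13·(0.1911 − sin(2π·0.1911)/(2π)) = 0.5556 → s = 44.5556
radial distance = base radius + s = 14 + 44.5556 = 58.5556

58.5556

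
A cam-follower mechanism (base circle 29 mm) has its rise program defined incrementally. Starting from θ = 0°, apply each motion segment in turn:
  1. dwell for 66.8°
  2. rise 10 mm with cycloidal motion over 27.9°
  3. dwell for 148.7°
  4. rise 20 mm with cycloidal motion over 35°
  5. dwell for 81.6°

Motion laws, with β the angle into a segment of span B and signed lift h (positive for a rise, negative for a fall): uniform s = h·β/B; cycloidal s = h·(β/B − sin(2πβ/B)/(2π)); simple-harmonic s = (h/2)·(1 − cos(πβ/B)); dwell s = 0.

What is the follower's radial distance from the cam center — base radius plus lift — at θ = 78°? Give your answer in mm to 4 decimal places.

seg 1 [0°–66.8°] dwell: s stays 0.0000
seg 2 [66.8°–94.7°] cycloidal, h=10: θ=78° here. β=11.2, B=27.9. 10·(0.4014 − sin(2π·0.4014)/(2π)) = 3.0905 → s = 3.0905
radial distance = base radius + s = 29 + 3.0905 = 32.0905

32.0905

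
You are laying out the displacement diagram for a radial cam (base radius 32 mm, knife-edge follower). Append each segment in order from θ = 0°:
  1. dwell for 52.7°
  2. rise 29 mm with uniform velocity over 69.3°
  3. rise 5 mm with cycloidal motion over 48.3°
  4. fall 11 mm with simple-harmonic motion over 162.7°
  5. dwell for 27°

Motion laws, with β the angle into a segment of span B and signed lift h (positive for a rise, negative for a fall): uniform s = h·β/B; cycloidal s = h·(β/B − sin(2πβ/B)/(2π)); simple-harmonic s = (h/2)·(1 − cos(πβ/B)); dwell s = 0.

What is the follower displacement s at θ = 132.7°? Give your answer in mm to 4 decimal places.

seg 1 [0°–52.7°] dwell: s stays 0.0000
seg 2 [52.7°–122°] uniform, h=29: full span → s += 29 → s = 29.0000
seg 3 [122°–170.3°] cycloidal, h=5: θ=132.7° here. β=10.7, B=48.3. 5·(0.2215 − sin(2π·0.2215)/(2π)) = 0.3246 → s = 29.3246

29.3246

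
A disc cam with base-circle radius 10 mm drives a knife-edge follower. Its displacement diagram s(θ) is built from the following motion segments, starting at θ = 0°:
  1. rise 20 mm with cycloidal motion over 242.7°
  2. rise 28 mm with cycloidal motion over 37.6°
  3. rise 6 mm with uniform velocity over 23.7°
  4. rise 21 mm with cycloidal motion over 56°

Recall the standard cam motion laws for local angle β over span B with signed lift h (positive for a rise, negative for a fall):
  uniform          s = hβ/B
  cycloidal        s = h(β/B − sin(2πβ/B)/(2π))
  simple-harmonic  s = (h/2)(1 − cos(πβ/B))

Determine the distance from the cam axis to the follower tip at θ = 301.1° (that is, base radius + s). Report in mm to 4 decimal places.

seg 1 [0°–242.7°] cycloidal, h=20: full span → s += 20 → s = 20.0000
seg 2 [242.7°–280.3°] cycloidal, h=28: full span → s += 28 → s = 48.0000
seg 3 [280.3°–304°] uniform, h=6: θ=301.1° here. β=20.8, B=23.7. 6·20.8/23.7 = 5.2658 → s = 53.2658
radial distance = base radius + s = 10 + 53.2658 = 63.2658

63.2658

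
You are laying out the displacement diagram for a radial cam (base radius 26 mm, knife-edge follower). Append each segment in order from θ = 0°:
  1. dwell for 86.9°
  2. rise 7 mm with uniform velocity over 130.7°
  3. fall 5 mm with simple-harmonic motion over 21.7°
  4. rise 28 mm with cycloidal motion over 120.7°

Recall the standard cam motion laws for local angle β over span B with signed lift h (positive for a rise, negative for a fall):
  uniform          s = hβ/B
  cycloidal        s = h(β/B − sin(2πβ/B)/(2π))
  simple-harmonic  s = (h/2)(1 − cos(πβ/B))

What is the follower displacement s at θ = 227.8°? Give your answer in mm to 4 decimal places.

seg 1 [0°–86.9°] dwell: s stays 0.0000
seg 2 [86.9°–217.6°] uniform, h=7: full span → s += 7 → s = 7.0000
seg 3 [217.6°–239.3°] simple-harmonic, h=-5: θ=227.8° here. β=10.2, B=21.7. -5/2·(1 − cos(π·0.4700)) = -2.2651 → s = 4.7349

4.7349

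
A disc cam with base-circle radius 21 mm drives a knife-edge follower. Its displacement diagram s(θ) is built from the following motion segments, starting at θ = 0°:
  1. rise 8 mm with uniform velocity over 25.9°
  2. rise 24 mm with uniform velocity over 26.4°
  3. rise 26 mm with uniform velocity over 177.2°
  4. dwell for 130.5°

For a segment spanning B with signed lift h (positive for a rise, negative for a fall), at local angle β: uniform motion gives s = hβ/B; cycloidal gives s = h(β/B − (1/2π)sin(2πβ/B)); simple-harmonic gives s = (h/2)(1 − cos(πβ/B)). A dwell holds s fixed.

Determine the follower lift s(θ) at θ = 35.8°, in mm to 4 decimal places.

seg 1 [0°–25.9°] uniform, h=8: full span → s += 8 → s = 8.0000
seg 2 [25.9°–52.3°] uniform, h=24: θ=35.8° here. β=9.9, B=26.4. 24·9.9/26.4 = 9.0000 → s = 17.0000

17.0000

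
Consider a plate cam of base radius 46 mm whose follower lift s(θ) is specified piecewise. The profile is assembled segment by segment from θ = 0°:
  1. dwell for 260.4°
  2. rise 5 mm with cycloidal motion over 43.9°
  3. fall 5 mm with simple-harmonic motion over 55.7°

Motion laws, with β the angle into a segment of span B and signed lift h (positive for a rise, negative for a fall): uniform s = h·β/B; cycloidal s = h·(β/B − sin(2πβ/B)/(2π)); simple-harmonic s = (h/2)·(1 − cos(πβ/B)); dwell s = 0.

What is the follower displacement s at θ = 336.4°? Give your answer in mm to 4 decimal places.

seg 1 [0°–260.4°] dwell: s stays 0.0000
seg 2 [260.4°–304.3°] cycloidal, h=5: full span → s += 5 → s = 5.0000
seg 3 [304.3°–360°] simple-harmonic, h=-5: θ=336.4° here. β=32.1, B=55.7. -5/2·(1 − cos(π·0.5763)) = -3.0935 → s = 1.9065

1.9065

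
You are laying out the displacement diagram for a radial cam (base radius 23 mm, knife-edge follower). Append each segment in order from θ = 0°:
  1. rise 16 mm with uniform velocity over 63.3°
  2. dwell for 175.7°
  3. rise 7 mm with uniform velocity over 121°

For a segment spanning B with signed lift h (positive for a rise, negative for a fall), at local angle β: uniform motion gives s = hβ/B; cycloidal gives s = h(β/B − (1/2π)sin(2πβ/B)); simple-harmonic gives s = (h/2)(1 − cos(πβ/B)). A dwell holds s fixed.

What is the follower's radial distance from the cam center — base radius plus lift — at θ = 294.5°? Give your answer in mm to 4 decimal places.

seg 1 [0°–63.3°] uniform, h=16: full span → s += 16 → s = 16.0000
seg 2 [63.3°–239°] dwell: s stays 16.0000
seg 3 [239°–360°] uniform, h=7: θ=294.5° here. β=55.5, B=121. 7·55.5/121 = 3.2107 → s = 19.2107
radial distance = base radius + s = 23 + 19.2107 = 42.2107

42.2107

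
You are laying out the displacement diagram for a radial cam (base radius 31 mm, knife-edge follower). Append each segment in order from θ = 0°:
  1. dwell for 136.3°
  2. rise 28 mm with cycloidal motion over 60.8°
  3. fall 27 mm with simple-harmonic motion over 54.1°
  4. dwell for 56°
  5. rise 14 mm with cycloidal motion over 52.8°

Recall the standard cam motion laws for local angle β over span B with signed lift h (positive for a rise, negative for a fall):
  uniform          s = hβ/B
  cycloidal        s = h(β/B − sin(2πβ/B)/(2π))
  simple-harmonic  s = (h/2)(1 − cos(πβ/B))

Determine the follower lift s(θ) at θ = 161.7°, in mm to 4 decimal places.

seg 1 [0°–136.3°] dwell: s stays 0.0000
seg 2 [136.3°–197.1°] cycloidal, h=28: θ=161.7° here. β=25.4, B=60.8. 28·(0.4178 − sin(2π·0.4178)/(2π)) = 9.4958 → s = 9.4958

9.4958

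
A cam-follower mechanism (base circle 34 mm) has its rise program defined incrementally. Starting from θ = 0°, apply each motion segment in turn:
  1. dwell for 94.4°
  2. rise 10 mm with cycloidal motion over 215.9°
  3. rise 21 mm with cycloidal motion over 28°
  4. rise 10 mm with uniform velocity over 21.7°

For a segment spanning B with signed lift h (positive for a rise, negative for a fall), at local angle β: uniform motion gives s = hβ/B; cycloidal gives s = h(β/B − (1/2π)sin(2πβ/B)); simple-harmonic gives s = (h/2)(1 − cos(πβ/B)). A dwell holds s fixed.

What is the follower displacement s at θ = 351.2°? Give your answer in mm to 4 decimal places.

seg 1 [0°–94.4°] dwell: s stays 0.0000
seg 2 [94.4°–310.3°] cycloidal, h=10: full span → s += 10 → s = 10.0000
seg 3 [310.3°–338.3°] cycloidal, h=21: full span → s += 21 → s = 31.0000
seg 4 [338.3°–360°] uniform, h=10: θ=351.2° here. β=12.9, B=21.7. 10·12.9/21.7 = 5.9447 → s = 36.9447

36.9447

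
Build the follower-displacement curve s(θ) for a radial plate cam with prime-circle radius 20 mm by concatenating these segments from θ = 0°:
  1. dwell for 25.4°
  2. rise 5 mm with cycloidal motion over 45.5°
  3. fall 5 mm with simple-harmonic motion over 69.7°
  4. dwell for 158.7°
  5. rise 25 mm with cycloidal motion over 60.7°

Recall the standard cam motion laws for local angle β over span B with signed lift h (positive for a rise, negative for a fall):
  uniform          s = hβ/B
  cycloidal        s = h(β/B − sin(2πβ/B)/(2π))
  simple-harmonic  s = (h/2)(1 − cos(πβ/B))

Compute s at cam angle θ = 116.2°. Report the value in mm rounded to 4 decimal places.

seg 1 [0°–25.4°] dwell: s stays 0.0000
seg 2 [25.4°–70.9°] cycloidal, h=5: full span → s += 5 → s = 5.0000
seg 3 [70.9°–140.6°] simple-harmonic, h=-5: θ=116.2° here. β=45.3, B=69.7. -5/2·(1 − cos(π·0.6499)) = -3.6345 → s = 1.3655

1.3655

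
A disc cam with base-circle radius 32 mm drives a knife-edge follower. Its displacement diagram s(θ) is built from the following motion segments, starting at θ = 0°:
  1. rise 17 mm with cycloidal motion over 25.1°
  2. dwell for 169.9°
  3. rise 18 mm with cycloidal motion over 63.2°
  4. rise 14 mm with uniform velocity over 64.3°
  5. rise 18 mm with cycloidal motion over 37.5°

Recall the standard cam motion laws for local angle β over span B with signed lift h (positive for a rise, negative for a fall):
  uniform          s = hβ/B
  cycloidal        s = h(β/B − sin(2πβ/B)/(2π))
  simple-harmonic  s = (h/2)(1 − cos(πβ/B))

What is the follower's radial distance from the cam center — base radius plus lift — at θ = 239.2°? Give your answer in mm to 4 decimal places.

seg 1 [0°–25.1°] cycloidal, h=17: full span → s += 17 → s = 17.0000
seg 2 [25.1°–195°] dwell: s stays 17.0000
seg 3 [195°–258.2°] cycloidal, h=18: θ=239.2° here. β=44.2, B=63.2. 18·(0.6994 − sin(2π·0.6994)/(2π)) = 15.3096 → s = 32.3096
radial distance = base radius + s = 32 + 32.3096 = 64.3096

64.3096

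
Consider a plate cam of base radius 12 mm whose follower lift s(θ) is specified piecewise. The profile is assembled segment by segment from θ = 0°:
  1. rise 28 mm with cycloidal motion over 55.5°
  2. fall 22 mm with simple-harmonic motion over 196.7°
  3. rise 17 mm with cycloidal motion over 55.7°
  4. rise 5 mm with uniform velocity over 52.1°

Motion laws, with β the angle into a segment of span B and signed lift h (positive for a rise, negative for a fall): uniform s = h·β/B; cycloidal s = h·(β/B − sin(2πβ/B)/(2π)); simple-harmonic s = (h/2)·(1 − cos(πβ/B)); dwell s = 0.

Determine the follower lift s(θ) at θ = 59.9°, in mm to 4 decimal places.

seg 1 [0°–55.5°] cycloidal, h=28: full span → s += 28 → s = 28.0000
seg 2 [55.5°–252.2°] simple-harmonic, h=-22: θ=59.9° here. β=4.4, B=196.7. -22/2·(1 − cos(π·0.0224)) = -0.0272 → s = 27.9728

27.9728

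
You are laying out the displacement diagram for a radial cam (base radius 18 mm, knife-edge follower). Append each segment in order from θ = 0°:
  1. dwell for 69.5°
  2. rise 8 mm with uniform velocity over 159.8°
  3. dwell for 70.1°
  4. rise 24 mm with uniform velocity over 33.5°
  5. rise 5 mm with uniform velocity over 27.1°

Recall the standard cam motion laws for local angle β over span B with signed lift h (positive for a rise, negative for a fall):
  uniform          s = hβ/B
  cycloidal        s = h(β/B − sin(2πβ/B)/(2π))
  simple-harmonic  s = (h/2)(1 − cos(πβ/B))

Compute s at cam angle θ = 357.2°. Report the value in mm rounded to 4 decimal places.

seg 1 [0°–69.5°] dwell: s stays 0.0000
seg 2 [69.5°–229.3°] uniform, h=8: full span → s += 8 → s = 8.0000
seg 3 [229.3°–299.4°] dwell: s stays 8.0000
seg 4 [299.4°–332.9°] uniform, h=24: full span → s += 24 → s = 32.0000
seg 5 [332.9°–360°] uniform, h=5: θ=357.2° here. β=24.3, B=27.1. 5·24.3/27.1 = 4.4834 → s = 36.4834

36.4834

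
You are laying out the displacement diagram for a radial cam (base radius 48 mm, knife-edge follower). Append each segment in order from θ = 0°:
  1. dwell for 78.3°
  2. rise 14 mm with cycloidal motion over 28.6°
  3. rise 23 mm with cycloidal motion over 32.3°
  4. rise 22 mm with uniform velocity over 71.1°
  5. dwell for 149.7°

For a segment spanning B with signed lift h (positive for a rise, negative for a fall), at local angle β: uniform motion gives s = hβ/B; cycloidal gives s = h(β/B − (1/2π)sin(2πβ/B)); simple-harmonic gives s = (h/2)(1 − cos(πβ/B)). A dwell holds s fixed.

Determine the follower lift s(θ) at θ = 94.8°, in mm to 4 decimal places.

seg 1 [0°–78.3°] dwell: s stays 0.0000
seg 2 [78.3°–106.9°] cycloidal, h=14: θ=94.8° here. β=16.5, B=28.6. 14·(0.5769 − sin(2π·0.5769)/(2π)) = 9.1124 → s = 9.1124

9.1124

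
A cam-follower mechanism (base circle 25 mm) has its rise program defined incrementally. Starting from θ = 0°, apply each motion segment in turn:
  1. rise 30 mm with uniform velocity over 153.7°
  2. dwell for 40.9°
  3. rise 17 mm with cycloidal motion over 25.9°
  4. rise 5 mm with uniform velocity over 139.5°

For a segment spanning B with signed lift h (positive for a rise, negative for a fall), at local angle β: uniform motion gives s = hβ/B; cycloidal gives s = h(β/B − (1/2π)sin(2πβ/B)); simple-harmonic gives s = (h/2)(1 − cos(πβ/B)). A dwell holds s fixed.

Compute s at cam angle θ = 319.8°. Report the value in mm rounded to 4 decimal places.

seg 1 [0°–153.7°] uniform, h=30: full span → s += 30 → s = 30.0000
seg 2 [153.7°–194.6°] dwell: s stays 30.0000
seg 3 [194.6°–220.5°] cycloidal, h=17: full span → s += 17 → s = 47.0000
seg 4 [220.5°–360°] uniform, h=5: θ=319.8° here. β=99.3, B=139.5. 5·99.3/139.5 = 3.5591 → s = 50.5591

50.5591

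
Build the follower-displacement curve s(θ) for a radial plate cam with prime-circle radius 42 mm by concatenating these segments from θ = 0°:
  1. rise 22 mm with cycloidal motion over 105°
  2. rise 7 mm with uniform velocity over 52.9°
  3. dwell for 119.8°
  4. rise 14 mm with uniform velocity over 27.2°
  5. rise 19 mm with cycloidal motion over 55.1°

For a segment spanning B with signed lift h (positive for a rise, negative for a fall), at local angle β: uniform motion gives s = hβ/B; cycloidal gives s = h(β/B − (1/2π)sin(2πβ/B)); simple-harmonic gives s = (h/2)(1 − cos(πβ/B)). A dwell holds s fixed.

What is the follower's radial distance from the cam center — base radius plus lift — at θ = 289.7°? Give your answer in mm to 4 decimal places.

seg 1 [0°–105°] cycloidal, h=22: full span → s += 22 → s = 22.0000
seg 2 [105°–157.9°] uniform, h=7: full span → s += 7 → s = 29.0000
seg 3 [157.9°–277.7°] dwell: s stays 29.0000
seg 4 [277.7°–304.9°] uniform, h=14: θ=289.7° here. β=12, B=27.2. 14·12/27.2 = 6.1765 → s = 35.1765
radial distance = base radius + s = 42 + 35.1765 = 77.1765

77.1765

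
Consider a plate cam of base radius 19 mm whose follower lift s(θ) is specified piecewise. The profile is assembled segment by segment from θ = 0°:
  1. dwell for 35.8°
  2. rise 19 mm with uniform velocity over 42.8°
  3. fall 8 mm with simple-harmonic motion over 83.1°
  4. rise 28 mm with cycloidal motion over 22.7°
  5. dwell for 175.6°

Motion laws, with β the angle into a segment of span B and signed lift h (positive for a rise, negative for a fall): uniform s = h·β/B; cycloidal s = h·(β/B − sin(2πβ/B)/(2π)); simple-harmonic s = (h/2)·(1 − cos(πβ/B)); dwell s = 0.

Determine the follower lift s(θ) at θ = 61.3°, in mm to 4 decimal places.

seg 1 [0°–35.8°] dwell: s stays 0.0000
seg 2 [35.8°–78.6°] uniform, h=19: θ=61.3° here. β=25.5, B=42.8. 19·25.5/42.8 = 11.3201 → s = 11.3201

11.3201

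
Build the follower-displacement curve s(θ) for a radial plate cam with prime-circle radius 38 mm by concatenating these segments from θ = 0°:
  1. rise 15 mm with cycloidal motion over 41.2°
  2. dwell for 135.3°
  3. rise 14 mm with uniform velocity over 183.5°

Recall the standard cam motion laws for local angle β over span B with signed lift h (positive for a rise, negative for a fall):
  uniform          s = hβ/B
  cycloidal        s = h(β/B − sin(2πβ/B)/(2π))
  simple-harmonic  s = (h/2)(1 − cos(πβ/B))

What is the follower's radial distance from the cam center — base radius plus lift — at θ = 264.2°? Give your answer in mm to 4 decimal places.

seg 1 [0°–41.2°] cycloidal, h=15: full span → s += 15 → s = 15.0000
seg 2 [41.2°–176.5°] dwell: s stays 15.0000
seg 3 [176.5°–360°] uniform, h=14: θ=264.2° here. β=87.7, B=183.5. 14·87.7/183.5 = 6.6910 → s = 21.6910
radial distance = base radius + s = 38 + 21.6910 = 59.6910

59.6910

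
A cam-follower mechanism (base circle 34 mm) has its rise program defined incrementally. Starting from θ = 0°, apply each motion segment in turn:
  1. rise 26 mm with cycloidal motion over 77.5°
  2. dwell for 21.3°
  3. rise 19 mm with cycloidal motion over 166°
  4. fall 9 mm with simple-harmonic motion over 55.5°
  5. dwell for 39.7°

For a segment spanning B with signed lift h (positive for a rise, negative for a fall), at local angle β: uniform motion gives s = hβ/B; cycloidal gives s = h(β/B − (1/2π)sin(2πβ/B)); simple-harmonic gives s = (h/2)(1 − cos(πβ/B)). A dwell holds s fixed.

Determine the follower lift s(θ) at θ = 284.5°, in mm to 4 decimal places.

seg 1 [0°–77.5°] cycloidal, h=26: full span → s += 26 → s = 26.0000
seg 2 [77.5°–98.8°] dwell: s stays 26.0000
seg 3 [98.8°–264.8°] cycloidal, h=19: full span → s += 19 → s = 45.0000
seg 4 [264.8°–320.3°] simple-harmonic, h=-9: θ=284.5° here. β=19.7, B=55.5. -9/2·(1 − cos(π·0.3550)) = -2.5197 → s = 42.4803

42.4803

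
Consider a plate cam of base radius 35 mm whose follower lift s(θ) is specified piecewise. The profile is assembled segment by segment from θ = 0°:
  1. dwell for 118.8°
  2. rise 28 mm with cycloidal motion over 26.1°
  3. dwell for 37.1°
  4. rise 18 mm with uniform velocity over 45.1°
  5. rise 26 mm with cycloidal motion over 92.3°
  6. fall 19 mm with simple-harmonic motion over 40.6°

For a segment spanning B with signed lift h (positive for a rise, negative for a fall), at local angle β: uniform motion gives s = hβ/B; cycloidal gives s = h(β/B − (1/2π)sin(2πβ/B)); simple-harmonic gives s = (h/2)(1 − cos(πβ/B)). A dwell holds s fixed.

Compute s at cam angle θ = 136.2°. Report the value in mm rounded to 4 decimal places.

seg 1 [0°–118.8°] dwell: s stays 0.0000
seg 2 [118.8°–144.9°] cycloidal, h=28: θ=136.2° here. β=17.4, B=26.1. 28·(0.6667 − sin(2π·0.6667)/(2π)) = 22.5260 → s = 22.5260

22.5260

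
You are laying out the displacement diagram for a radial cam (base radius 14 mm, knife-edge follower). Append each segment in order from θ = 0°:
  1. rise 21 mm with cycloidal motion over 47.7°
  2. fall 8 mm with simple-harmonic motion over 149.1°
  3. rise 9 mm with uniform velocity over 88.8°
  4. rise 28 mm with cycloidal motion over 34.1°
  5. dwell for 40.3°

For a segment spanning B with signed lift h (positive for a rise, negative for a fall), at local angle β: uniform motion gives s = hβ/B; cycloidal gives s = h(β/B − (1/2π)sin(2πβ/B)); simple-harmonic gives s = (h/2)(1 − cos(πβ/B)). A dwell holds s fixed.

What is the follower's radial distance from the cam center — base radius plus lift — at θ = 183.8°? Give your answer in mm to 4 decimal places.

seg 1 [0°–47.7°] cycloidal, h=21: full span → s += 21 → s = 21.0000
seg 2 [47.7°–196.8°] simple-harmonic, h=-8: θ=183.8° here. β=136.1, B=149.1. -8/2·(1 − cos(π·0.9128)) = -7.8509 → s = 13.1491
radial distance = base radius + s = 14 + 13.1491 = 27.1491

27.1491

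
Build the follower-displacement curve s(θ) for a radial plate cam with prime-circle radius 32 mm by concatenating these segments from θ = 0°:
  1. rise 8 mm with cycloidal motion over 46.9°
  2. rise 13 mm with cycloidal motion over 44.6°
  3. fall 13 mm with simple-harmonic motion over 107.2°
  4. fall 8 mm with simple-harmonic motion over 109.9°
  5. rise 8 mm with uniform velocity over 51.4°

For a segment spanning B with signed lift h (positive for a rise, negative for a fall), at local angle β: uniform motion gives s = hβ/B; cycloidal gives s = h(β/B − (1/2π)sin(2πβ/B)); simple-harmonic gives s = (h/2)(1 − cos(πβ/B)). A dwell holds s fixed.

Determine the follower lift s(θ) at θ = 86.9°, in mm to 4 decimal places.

seg 1 [0°–46.9°] cycloidal, h=8: full span → s += 8 → s = 8.0000
seg 2 [46.9°–91.5°] cycloidal, h=13: θ=86.9° here. β=40, B=44.6. 13·(0.8969 − sin(2π·0.8969)/(2π)) = 12.9081 → s = 20.9081

20.9081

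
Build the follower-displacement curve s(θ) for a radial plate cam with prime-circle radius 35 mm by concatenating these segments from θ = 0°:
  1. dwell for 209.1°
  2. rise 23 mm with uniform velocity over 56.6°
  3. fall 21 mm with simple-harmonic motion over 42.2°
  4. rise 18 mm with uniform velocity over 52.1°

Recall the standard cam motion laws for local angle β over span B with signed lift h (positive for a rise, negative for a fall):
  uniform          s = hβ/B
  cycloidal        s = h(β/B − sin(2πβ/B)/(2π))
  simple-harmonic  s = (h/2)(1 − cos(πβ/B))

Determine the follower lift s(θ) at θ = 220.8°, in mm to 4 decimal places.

seg 1 [0°–209.1°] dwell: s stays 0.0000
seg 2 [209.1°–265.7°] uniform, h=23: θ=220.8° here. β=11.7, B=56.6. 23·11.7/56.6 = 4.7544 → s = 4.7544

4.7544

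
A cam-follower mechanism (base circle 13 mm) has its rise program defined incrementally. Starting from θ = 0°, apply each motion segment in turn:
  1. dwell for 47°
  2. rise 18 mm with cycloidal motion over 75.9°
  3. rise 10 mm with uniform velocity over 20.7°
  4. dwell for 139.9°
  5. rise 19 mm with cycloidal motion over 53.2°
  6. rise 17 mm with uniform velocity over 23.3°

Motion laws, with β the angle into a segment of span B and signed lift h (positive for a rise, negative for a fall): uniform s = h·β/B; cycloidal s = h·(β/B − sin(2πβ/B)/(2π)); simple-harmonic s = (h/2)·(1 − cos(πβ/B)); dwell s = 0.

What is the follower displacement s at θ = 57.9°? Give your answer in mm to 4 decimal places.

seg 1 [0°–47°] dwell: s stays 0.0000
seg 2 [47°–122.9°] cycloidal, h=18: θ=57.9° here. β=10.9, B=75.9. 18·(0.1436 − sin(2π·0.1436)/(2π)) = 0.3368 → s = 0.3368

0.3368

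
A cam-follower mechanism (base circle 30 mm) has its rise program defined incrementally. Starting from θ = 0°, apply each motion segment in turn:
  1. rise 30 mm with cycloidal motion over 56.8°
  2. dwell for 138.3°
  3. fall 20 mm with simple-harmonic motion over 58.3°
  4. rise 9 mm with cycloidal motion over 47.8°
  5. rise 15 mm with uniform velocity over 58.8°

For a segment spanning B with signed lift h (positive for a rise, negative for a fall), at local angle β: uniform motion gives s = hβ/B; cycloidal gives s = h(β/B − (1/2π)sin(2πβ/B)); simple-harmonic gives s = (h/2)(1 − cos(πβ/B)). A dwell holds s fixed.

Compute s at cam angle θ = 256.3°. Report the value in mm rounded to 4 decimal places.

seg 1 [0°–56.8°] cycloidal, h=30: full span → s += 30 → s = 30.0000
seg 2 [56.8°–195.1°] dwell: s stays 30.0000
seg 3 [195.1°–253.4°] simple-harmonic, h=-20: full span → s += -20 → s = 10.0000
seg 4 [253.4°–301.2°] cycloidal, h=9: θ=256.3° here. β=2.9, B=47.8. 9·(0.0607 − sin(2π·0.0607)/(2π)) = 0.0131 → s = 10.0131

10.0131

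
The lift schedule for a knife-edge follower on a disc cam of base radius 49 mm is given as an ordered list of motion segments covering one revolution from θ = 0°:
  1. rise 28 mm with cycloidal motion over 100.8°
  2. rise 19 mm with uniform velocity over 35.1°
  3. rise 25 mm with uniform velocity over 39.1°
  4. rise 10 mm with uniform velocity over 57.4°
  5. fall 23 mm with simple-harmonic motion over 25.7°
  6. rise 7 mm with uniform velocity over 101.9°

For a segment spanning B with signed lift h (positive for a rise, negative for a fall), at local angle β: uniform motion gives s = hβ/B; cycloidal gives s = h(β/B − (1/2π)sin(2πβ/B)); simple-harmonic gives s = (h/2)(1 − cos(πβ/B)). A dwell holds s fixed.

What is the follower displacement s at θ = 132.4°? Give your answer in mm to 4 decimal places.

seg 1 [0°–100.8°] cycloidal, h=28: full span → s += 28 → s = 28.0000
seg 2 [100.8°–135.9°] uniform, h=19: θ=132.4° here. β=31.6, B=35.1. 19·31.6/35.1 = 17.1054 → s = 45.1054

45.1054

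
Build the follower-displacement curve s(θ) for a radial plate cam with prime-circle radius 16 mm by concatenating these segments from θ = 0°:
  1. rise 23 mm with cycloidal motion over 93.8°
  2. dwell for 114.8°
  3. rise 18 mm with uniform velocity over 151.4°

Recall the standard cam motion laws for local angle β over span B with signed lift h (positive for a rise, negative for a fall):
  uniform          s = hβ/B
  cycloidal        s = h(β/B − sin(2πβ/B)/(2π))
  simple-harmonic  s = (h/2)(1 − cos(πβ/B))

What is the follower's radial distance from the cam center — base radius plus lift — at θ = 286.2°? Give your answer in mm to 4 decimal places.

seg 1 [0°–93.8°] cycloidal, h=23: full span → s += 23 → s = 23.0000
seg 2 [93.8°–208.6°] dwell: s stays 23.0000
seg 3 [208.6°–360°] uniform, h=18: θ=286.2° here. β=77.6, B=151.4. 18·77.6/151.4 = 9.2259 → s = 32.2259
radial distance = base radius + s = 16 + 32.2259 = 48.2259

48.2259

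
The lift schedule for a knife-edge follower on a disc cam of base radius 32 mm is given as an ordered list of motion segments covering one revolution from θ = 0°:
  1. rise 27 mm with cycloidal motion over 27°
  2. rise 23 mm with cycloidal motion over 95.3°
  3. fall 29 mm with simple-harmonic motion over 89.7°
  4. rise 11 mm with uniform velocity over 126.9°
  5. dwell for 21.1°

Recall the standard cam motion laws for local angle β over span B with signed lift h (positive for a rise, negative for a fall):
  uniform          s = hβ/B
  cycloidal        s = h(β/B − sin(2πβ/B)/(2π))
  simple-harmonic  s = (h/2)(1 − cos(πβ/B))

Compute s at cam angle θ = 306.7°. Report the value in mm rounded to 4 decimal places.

seg 1 [0°–27°] cycloidal, h=27: full span → s += 27 → s = 27.0000
seg 2 [27°–122.3°] cycloidal, h=23: full span → s += 23 → s = 50.0000
seg 3 [122.3°–212°] simple-harmonic, h=-29: full span → s += -29 → s = 21.0000
seg 4 [212°–338.9°] uniform, h=11: θ=306.7° here. β=94.7, B=126.9. 11·94.7/126.9 = 8.2088 → s = 29.2088

29.2088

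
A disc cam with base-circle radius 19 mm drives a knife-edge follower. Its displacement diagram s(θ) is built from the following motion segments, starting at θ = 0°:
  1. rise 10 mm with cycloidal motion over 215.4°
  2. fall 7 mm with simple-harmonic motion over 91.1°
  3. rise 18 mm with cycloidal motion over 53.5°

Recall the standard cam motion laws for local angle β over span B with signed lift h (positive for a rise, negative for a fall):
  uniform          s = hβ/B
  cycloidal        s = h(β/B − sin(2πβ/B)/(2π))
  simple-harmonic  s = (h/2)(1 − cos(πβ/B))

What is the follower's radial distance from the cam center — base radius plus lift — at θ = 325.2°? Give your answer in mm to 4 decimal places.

seg 1 [0°–215.4°] cycloidal, h=10: full span → s += 10 → s = 10.0000
seg 2 [215.4°–306.5°] simple-harmonic, h=-7: full span → s += -7 → s = 3.0000
seg 3 [306.5°–360°] cycloidal, h=18: θ=325.2° here. β=18.7, B=53.5. 18·(0.3495 − sin(2π·0.3495)/(2π)) = 3.9690 → s = 6.9690
radial distance = base radius + s = 19 + 6.9690 = 25.9690

25.9690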